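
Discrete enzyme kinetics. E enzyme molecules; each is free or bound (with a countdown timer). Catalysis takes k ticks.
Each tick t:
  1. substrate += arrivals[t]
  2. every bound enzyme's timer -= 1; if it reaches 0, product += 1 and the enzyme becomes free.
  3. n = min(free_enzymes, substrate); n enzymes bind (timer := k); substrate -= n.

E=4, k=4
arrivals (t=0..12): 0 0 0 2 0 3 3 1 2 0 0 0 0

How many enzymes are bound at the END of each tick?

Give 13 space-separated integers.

Answer: 0 0 0 2 2 4 4 4 4 4 4 4 4

Derivation:
t=0: arr=0 -> substrate=0 bound=0 product=0
t=1: arr=0 -> substrate=0 bound=0 product=0
t=2: arr=0 -> substrate=0 bound=0 product=0
t=3: arr=2 -> substrate=0 bound=2 product=0
t=4: arr=0 -> substrate=0 bound=2 product=0
t=5: arr=3 -> substrate=1 bound=4 product=0
t=6: arr=3 -> substrate=4 bound=4 product=0
t=7: arr=1 -> substrate=3 bound=4 product=2
t=8: arr=2 -> substrate=5 bound=4 product=2
t=9: arr=0 -> substrate=3 bound=4 product=4
t=10: arr=0 -> substrate=3 bound=4 product=4
t=11: arr=0 -> substrate=1 bound=4 product=6
t=12: arr=0 -> substrate=1 bound=4 product=6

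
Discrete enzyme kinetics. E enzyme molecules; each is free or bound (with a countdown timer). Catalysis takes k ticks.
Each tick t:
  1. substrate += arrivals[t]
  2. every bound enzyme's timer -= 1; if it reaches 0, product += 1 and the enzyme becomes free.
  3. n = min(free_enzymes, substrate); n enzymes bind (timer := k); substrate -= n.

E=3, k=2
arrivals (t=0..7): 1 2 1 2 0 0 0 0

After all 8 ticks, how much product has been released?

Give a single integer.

t=0: arr=1 -> substrate=0 bound=1 product=0
t=1: arr=2 -> substrate=0 bound=3 product=0
t=2: arr=1 -> substrate=0 bound=3 product=1
t=3: arr=2 -> substrate=0 bound=3 product=3
t=4: arr=0 -> substrate=0 bound=2 product=4
t=5: arr=0 -> substrate=0 bound=0 product=6
t=6: arr=0 -> substrate=0 bound=0 product=6
t=7: arr=0 -> substrate=0 bound=0 product=6

Answer: 6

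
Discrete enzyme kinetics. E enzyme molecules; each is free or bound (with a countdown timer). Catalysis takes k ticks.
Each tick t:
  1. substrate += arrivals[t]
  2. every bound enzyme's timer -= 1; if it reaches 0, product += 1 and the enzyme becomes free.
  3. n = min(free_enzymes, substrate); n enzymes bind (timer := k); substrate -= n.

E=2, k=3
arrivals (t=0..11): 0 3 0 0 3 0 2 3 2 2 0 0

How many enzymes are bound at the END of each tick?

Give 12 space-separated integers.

t=0: arr=0 -> substrate=0 bound=0 product=0
t=1: arr=3 -> substrate=1 bound=2 product=0
t=2: arr=0 -> substrate=1 bound=2 product=0
t=3: arr=0 -> substrate=1 bound=2 product=0
t=4: arr=3 -> substrate=2 bound=2 product=2
t=5: arr=0 -> substrate=2 bound=2 product=2
t=6: arr=2 -> substrate=4 bound=2 product=2
t=7: arr=3 -> substrate=5 bound=2 product=4
t=8: arr=2 -> substrate=7 bound=2 product=4
t=9: arr=2 -> substrate=9 bound=2 product=4
t=10: arr=0 -> substrate=7 bound=2 product=6
t=11: arr=0 -> substrate=7 bound=2 product=6

Answer: 0 2 2 2 2 2 2 2 2 2 2 2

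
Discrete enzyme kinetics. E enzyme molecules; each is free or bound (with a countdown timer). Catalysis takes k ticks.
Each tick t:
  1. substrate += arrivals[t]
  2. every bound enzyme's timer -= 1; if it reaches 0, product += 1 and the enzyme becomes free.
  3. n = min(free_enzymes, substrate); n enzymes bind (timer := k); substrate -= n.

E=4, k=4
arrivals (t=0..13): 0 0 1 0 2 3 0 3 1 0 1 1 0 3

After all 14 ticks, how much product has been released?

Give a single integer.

Answer: 8

Derivation:
t=0: arr=0 -> substrate=0 bound=0 product=0
t=1: arr=0 -> substrate=0 bound=0 product=0
t=2: arr=1 -> substrate=0 bound=1 product=0
t=3: arr=0 -> substrate=0 bound=1 product=0
t=4: arr=2 -> substrate=0 bound=3 product=0
t=5: arr=3 -> substrate=2 bound=4 product=0
t=6: arr=0 -> substrate=1 bound=4 product=1
t=7: arr=3 -> substrate=4 bound=4 product=1
t=8: arr=1 -> substrate=3 bound=4 product=3
t=9: arr=0 -> substrate=2 bound=4 product=4
t=10: arr=1 -> substrate=2 bound=4 product=5
t=11: arr=1 -> substrate=3 bound=4 product=5
t=12: arr=0 -> substrate=1 bound=4 product=7
t=13: arr=3 -> substrate=3 bound=4 product=8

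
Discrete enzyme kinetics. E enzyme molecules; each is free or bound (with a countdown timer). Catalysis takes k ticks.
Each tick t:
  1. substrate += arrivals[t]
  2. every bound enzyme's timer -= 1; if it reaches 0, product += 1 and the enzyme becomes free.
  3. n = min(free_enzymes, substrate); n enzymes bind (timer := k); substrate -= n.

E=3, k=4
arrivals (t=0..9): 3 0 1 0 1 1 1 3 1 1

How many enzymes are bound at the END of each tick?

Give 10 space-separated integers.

t=0: arr=3 -> substrate=0 bound=3 product=0
t=1: arr=0 -> substrate=0 bound=3 product=0
t=2: arr=1 -> substrate=1 bound=3 product=0
t=3: arr=0 -> substrate=1 bound=3 product=0
t=4: arr=1 -> substrate=0 bound=2 product=3
t=5: arr=1 -> substrate=0 bound=3 product=3
t=6: arr=1 -> substrate=1 bound=3 product=3
t=7: arr=3 -> substrate=4 bound=3 product=3
t=8: arr=1 -> substrate=3 bound=3 product=5
t=9: arr=1 -> substrate=3 bound=3 product=6

Answer: 3 3 3 3 2 3 3 3 3 3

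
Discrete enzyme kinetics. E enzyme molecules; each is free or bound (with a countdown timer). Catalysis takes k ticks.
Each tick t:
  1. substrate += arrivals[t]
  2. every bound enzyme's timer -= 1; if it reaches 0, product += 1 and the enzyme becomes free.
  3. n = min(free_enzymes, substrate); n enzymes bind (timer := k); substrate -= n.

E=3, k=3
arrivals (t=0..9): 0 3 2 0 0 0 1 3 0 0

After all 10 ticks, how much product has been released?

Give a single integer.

Answer: 6

Derivation:
t=0: arr=0 -> substrate=0 bound=0 product=0
t=1: arr=3 -> substrate=0 bound=3 product=0
t=2: arr=2 -> substrate=2 bound=3 product=0
t=3: arr=0 -> substrate=2 bound=3 product=0
t=4: arr=0 -> substrate=0 bound=2 product=3
t=5: arr=0 -> substrate=0 bound=2 product=3
t=6: arr=1 -> substrate=0 bound=3 product=3
t=7: arr=3 -> substrate=1 bound=3 product=5
t=8: arr=0 -> substrate=1 bound=3 product=5
t=9: arr=0 -> substrate=0 bound=3 product=6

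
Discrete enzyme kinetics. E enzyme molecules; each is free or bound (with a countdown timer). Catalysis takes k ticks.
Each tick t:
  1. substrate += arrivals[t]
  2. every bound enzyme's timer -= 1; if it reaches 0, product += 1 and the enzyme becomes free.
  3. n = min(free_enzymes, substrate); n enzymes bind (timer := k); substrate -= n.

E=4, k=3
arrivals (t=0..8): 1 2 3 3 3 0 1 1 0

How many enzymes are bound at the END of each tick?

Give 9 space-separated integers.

t=0: arr=1 -> substrate=0 bound=1 product=0
t=1: arr=2 -> substrate=0 bound=3 product=0
t=2: arr=3 -> substrate=2 bound=4 product=0
t=3: arr=3 -> substrate=4 bound=4 product=1
t=4: arr=3 -> substrate=5 bound=4 product=3
t=5: arr=0 -> substrate=4 bound=4 product=4
t=6: arr=1 -> substrate=4 bound=4 product=5
t=7: arr=1 -> substrate=3 bound=4 product=7
t=8: arr=0 -> substrate=2 bound=4 product=8

Answer: 1 3 4 4 4 4 4 4 4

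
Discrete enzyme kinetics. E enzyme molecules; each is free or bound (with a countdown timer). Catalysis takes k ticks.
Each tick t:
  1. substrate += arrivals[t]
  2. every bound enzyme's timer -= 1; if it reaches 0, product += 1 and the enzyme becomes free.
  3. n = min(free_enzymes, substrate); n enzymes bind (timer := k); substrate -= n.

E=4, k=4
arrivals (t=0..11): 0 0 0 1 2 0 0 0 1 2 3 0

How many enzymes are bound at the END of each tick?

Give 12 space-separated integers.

Answer: 0 0 0 1 3 3 3 2 1 3 4 4

Derivation:
t=0: arr=0 -> substrate=0 bound=0 product=0
t=1: arr=0 -> substrate=0 bound=0 product=0
t=2: arr=0 -> substrate=0 bound=0 product=0
t=3: arr=1 -> substrate=0 bound=1 product=0
t=4: arr=2 -> substrate=0 bound=3 product=0
t=5: arr=0 -> substrate=0 bound=3 product=0
t=6: arr=0 -> substrate=0 bound=3 product=0
t=7: arr=0 -> substrate=0 bound=2 product=1
t=8: arr=1 -> substrate=0 bound=1 product=3
t=9: arr=2 -> substrate=0 bound=3 product=3
t=10: arr=3 -> substrate=2 bound=4 product=3
t=11: arr=0 -> substrate=2 bound=4 product=3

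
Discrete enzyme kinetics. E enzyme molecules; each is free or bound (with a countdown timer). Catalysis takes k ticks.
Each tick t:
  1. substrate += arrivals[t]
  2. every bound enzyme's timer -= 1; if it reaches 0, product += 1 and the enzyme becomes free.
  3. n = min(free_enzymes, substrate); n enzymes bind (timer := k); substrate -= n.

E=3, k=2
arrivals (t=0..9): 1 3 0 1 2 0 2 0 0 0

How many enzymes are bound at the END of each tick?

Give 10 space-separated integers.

Answer: 1 3 3 2 3 2 2 2 0 0

Derivation:
t=0: arr=1 -> substrate=0 bound=1 product=0
t=1: arr=3 -> substrate=1 bound=3 product=0
t=2: arr=0 -> substrate=0 bound=3 product=1
t=3: arr=1 -> substrate=0 bound=2 product=3
t=4: arr=2 -> substrate=0 bound=3 product=4
t=5: arr=0 -> substrate=0 bound=2 product=5
t=6: arr=2 -> substrate=0 bound=2 product=7
t=7: arr=0 -> substrate=0 bound=2 product=7
t=8: arr=0 -> substrate=0 bound=0 product=9
t=9: arr=0 -> substrate=0 bound=0 product=9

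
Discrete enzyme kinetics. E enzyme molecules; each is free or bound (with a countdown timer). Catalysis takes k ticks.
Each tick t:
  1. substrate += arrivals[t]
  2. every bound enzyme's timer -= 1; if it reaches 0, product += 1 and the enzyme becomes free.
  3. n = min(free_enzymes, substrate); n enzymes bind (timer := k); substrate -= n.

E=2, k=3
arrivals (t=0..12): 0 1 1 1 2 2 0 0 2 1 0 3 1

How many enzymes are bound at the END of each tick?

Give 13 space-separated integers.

t=0: arr=0 -> substrate=0 bound=0 product=0
t=1: arr=1 -> substrate=0 bound=1 product=0
t=2: arr=1 -> substrate=0 bound=2 product=0
t=3: arr=1 -> substrate=1 bound=2 product=0
t=4: arr=2 -> substrate=2 bound=2 product=1
t=5: arr=2 -> substrate=3 bound=2 product=2
t=6: arr=0 -> substrate=3 bound=2 product=2
t=7: arr=0 -> substrate=2 bound=2 product=3
t=8: arr=2 -> substrate=3 bound=2 product=4
t=9: arr=1 -> substrate=4 bound=2 product=4
t=10: arr=0 -> substrate=3 bound=2 product=5
t=11: arr=3 -> substrate=5 bound=2 product=6
t=12: arr=1 -> substrate=6 bound=2 product=6

Answer: 0 1 2 2 2 2 2 2 2 2 2 2 2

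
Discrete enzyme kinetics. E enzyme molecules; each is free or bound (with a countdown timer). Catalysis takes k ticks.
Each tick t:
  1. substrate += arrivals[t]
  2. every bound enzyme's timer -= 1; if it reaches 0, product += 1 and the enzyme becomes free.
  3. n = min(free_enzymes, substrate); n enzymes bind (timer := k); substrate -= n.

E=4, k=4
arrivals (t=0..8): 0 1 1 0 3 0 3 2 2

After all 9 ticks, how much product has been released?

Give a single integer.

t=0: arr=0 -> substrate=0 bound=0 product=0
t=1: arr=1 -> substrate=0 bound=1 product=0
t=2: arr=1 -> substrate=0 bound=2 product=0
t=3: arr=0 -> substrate=0 bound=2 product=0
t=4: arr=3 -> substrate=1 bound=4 product=0
t=5: arr=0 -> substrate=0 bound=4 product=1
t=6: arr=3 -> substrate=2 bound=4 product=2
t=7: arr=2 -> substrate=4 bound=4 product=2
t=8: arr=2 -> substrate=4 bound=4 product=4

Answer: 4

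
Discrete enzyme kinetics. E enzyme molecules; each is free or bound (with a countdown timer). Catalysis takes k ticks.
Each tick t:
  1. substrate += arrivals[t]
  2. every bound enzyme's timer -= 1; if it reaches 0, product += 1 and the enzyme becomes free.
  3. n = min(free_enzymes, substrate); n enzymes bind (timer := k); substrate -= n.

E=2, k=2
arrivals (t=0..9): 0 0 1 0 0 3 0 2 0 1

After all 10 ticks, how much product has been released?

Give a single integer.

t=0: arr=0 -> substrate=0 bound=0 product=0
t=1: arr=0 -> substrate=0 bound=0 product=0
t=2: arr=1 -> substrate=0 bound=1 product=0
t=3: arr=0 -> substrate=0 bound=1 product=0
t=4: arr=0 -> substrate=0 bound=0 product=1
t=5: arr=3 -> substrate=1 bound=2 product=1
t=6: arr=0 -> substrate=1 bound=2 product=1
t=7: arr=2 -> substrate=1 bound=2 product=3
t=8: arr=0 -> substrate=1 bound=2 product=3
t=9: arr=1 -> substrate=0 bound=2 product=5

Answer: 5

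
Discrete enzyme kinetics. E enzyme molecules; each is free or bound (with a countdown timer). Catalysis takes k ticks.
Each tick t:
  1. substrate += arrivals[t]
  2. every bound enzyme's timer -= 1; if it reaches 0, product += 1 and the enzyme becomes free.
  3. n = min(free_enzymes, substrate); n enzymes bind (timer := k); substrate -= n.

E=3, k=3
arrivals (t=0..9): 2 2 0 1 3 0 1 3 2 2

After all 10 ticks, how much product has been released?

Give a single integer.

t=0: arr=2 -> substrate=0 bound=2 product=0
t=1: arr=2 -> substrate=1 bound=3 product=0
t=2: arr=0 -> substrate=1 bound=3 product=0
t=3: arr=1 -> substrate=0 bound=3 product=2
t=4: arr=3 -> substrate=2 bound=3 product=3
t=5: arr=0 -> substrate=2 bound=3 product=3
t=6: arr=1 -> substrate=1 bound=3 product=5
t=7: arr=3 -> substrate=3 bound=3 product=6
t=8: arr=2 -> substrate=5 bound=3 product=6
t=9: arr=2 -> substrate=5 bound=3 product=8

Answer: 8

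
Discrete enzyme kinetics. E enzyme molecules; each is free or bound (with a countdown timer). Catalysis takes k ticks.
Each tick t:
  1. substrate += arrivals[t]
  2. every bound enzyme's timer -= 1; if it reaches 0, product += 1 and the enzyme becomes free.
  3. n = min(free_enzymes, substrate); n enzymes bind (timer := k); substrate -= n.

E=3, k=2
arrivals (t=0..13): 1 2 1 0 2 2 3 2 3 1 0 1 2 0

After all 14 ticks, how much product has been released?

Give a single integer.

t=0: arr=1 -> substrate=0 bound=1 product=0
t=1: arr=2 -> substrate=0 bound=3 product=0
t=2: arr=1 -> substrate=0 bound=3 product=1
t=3: arr=0 -> substrate=0 bound=1 product=3
t=4: arr=2 -> substrate=0 bound=2 product=4
t=5: arr=2 -> substrate=1 bound=3 product=4
t=6: arr=3 -> substrate=2 bound=3 product=6
t=7: arr=2 -> substrate=3 bound=3 product=7
t=8: arr=3 -> substrate=4 bound=3 product=9
t=9: arr=1 -> substrate=4 bound=3 product=10
t=10: arr=0 -> substrate=2 bound=3 product=12
t=11: arr=1 -> substrate=2 bound=3 product=13
t=12: arr=2 -> substrate=2 bound=3 product=15
t=13: arr=0 -> substrate=1 bound=3 product=16

Answer: 16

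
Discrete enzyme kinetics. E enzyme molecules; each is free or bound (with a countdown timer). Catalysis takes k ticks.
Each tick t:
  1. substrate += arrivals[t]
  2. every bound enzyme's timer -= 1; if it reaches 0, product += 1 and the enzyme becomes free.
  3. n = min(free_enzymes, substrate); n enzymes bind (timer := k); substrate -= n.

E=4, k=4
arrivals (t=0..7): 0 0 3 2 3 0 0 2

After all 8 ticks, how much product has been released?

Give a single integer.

Answer: 4

Derivation:
t=0: arr=0 -> substrate=0 bound=0 product=0
t=1: arr=0 -> substrate=0 bound=0 product=0
t=2: arr=3 -> substrate=0 bound=3 product=0
t=3: arr=2 -> substrate=1 bound=4 product=0
t=4: arr=3 -> substrate=4 bound=4 product=0
t=5: arr=0 -> substrate=4 bound=4 product=0
t=6: arr=0 -> substrate=1 bound=4 product=3
t=7: arr=2 -> substrate=2 bound=4 product=4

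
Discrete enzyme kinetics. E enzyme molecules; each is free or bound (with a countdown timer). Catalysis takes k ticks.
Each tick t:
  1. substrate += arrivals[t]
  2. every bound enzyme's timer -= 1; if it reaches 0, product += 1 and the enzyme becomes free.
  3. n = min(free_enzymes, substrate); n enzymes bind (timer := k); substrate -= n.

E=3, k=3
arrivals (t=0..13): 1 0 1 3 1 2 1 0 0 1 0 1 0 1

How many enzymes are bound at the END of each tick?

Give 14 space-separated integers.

t=0: arr=1 -> substrate=0 bound=1 product=0
t=1: arr=0 -> substrate=0 bound=1 product=0
t=2: arr=1 -> substrate=0 bound=2 product=0
t=3: arr=3 -> substrate=1 bound=3 product=1
t=4: arr=1 -> substrate=2 bound=3 product=1
t=5: arr=2 -> substrate=3 bound=3 product=2
t=6: arr=1 -> substrate=2 bound=3 product=4
t=7: arr=0 -> substrate=2 bound=3 product=4
t=8: arr=0 -> substrate=1 bound=3 product=5
t=9: arr=1 -> substrate=0 bound=3 product=7
t=10: arr=0 -> substrate=0 bound=3 product=7
t=11: arr=1 -> substrate=0 bound=3 product=8
t=12: arr=0 -> substrate=0 bound=1 product=10
t=13: arr=1 -> substrate=0 bound=2 product=10

Answer: 1 1 2 3 3 3 3 3 3 3 3 3 1 2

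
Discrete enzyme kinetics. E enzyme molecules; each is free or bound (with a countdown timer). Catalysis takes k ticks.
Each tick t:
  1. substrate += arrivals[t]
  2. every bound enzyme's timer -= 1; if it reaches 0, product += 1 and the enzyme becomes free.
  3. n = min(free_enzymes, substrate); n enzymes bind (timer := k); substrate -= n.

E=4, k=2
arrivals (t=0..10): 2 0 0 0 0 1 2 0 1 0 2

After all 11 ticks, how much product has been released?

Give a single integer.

t=0: arr=2 -> substrate=0 bound=2 product=0
t=1: arr=0 -> substrate=0 bound=2 product=0
t=2: arr=0 -> substrate=0 bound=0 product=2
t=3: arr=0 -> substrate=0 bound=0 product=2
t=4: arr=0 -> substrate=0 bound=0 product=2
t=5: arr=1 -> substrate=0 bound=1 product=2
t=6: arr=2 -> substrate=0 bound=3 product=2
t=7: arr=0 -> substrate=0 bound=2 product=3
t=8: arr=1 -> substrate=0 bound=1 product=5
t=9: arr=0 -> substrate=0 bound=1 product=5
t=10: arr=2 -> substrate=0 bound=2 product=6

Answer: 6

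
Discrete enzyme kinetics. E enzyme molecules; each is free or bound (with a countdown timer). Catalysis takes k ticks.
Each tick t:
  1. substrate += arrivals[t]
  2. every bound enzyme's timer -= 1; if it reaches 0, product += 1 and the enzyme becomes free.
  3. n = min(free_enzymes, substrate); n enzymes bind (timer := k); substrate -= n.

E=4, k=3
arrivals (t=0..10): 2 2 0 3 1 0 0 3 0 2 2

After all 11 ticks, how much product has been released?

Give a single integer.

t=0: arr=2 -> substrate=0 bound=2 product=0
t=1: arr=2 -> substrate=0 bound=4 product=0
t=2: arr=0 -> substrate=0 bound=4 product=0
t=3: arr=3 -> substrate=1 bound=4 product=2
t=4: arr=1 -> substrate=0 bound=4 product=4
t=5: arr=0 -> substrate=0 bound=4 product=4
t=6: arr=0 -> substrate=0 bound=2 product=6
t=7: arr=3 -> substrate=0 bound=3 product=8
t=8: arr=0 -> substrate=0 bound=3 product=8
t=9: arr=2 -> substrate=1 bound=4 product=8
t=10: arr=2 -> substrate=0 bound=4 product=11

Answer: 11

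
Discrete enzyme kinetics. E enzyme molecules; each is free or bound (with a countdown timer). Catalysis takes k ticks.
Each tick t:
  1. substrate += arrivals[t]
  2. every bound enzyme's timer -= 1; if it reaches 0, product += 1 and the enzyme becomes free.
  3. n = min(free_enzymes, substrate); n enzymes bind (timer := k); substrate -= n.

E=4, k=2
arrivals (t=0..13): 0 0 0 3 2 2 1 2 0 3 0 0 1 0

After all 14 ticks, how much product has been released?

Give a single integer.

Answer: 13

Derivation:
t=0: arr=0 -> substrate=0 bound=0 product=0
t=1: arr=0 -> substrate=0 bound=0 product=0
t=2: arr=0 -> substrate=0 bound=0 product=0
t=3: arr=3 -> substrate=0 bound=3 product=0
t=4: arr=2 -> substrate=1 bound=4 product=0
t=5: arr=2 -> substrate=0 bound=4 product=3
t=6: arr=1 -> substrate=0 bound=4 product=4
t=7: arr=2 -> substrate=0 bound=3 product=7
t=8: arr=0 -> substrate=0 bound=2 product=8
t=9: arr=3 -> substrate=0 bound=3 product=10
t=10: arr=0 -> substrate=0 bound=3 product=10
t=11: arr=0 -> substrate=0 bound=0 product=13
t=12: arr=1 -> substrate=0 bound=1 product=13
t=13: arr=0 -> substrate=0 bound=1 product=13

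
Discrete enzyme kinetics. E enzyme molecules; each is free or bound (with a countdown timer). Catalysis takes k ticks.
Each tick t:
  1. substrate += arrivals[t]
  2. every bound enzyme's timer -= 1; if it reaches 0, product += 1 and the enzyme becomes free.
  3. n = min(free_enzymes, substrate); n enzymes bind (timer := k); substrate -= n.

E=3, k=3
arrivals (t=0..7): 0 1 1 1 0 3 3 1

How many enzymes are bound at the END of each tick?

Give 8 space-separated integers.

t=0: arr=0 -> substrate=0 bound=0 product=0
t=1: arr=1 -> substrate=0 bound=1 product=0
t=2: arr=1 -> substrate=0 bound=2 product=0
t=3: arr=1 -> substrate=0 bound=3 product=0
t=4: arr=0 -> substrate=0 bound=2 product=1
t=5: arr=3 -> substrate=1 bound=3 product=2
t=6: arr=3 -> substrate=3 bound=3 product=3
t=7: arr=1 -> substrate=4 bound=3 product=3

Answer: 0 1 2 3 2 3 3 3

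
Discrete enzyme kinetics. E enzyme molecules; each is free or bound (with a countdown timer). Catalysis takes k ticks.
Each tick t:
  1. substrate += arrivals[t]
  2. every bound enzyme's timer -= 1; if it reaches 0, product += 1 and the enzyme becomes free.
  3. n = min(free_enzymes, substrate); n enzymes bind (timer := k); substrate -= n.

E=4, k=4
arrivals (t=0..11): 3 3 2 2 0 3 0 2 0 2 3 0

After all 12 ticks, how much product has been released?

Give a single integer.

Answer: 8

Derivation:
t=0: arr=3 -> substrate=0 bound=3 product=0
t=1: arr=3 -> substrate=2 bound=4 product=0
t=2: arr=2 -> substrate=4 bound=4 product=0
t=3: arr=2 -> substrate=6 bound=4 product=0
t=4: arr=0 -> substrate=3 bound=4 product=3
t=5: arr=3 -> substrate=5 bound=4 product=4
t=6: arr=0 -> substrate=5 bound=4 product=4
t=7: arr=2 -> substrate=7 bound=4 product=4
t=8: arr=0 -> substrate=4 bound=4 product=7
t=9: arr=2 -> substrate=5 bound=4 product=8
t=10: arr=3 -> substrate=8 bound=4 product=8
t=11: arr=0 -> substrate=8 bound=4 product=8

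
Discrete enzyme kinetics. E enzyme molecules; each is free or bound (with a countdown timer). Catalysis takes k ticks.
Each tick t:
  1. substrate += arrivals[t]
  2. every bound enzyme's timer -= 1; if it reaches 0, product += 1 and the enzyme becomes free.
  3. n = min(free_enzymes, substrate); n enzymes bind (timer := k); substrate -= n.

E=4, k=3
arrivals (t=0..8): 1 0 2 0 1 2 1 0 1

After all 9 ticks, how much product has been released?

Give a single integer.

Answer: 6

Derivation:
t=0: arr=1 -> substrate=0 bound=1 product=0
t=1: arr=0 -> substrate=0 bound=1 product=0
t=2: arr=2 -> substrate=0 bound=3 product=0
t=3: arr=0 -> substrate=0 bound=2 product=1
t=4: arr=1 -> substrate=0 bound=3 product=1
t=5: arr=2 -> substrate=0 bound=3 product=3
t=6: arr=1 -> substrate=0 bound=4 product=3
t=7: arr=0 -> substrate=0 bound=3 product=4
t=8: arr=1 -> substrate=0 bound=2 product=6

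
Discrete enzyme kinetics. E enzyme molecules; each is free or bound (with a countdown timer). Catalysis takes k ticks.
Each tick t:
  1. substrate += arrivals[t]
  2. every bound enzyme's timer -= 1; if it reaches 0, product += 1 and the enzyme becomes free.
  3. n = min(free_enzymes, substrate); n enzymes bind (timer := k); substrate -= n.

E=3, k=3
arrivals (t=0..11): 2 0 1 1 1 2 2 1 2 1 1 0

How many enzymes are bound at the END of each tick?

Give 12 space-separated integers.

t=0: arr=2 -> substrate=0 bound=2 product=0
t=1: arr=0 -> substrate=0 bound=2 product=0
t=2: arr=1 -> substrate=0 bound=3 product=0
t=3: arr=1 -> substrate=0 bound=2 product=2
t=4: arr=1 -> substrate=0 bound=3 product=2
t=5: arr=2 -> substrate=1 bound=3 product=3
t=6: arr=2 -> substrate=2 bound=3 product=4
t=7: arr=1 -> substrate=2 bound=3 product=5
t=8: arr=2 -> substrate=3 bound=3 product=6
t=9: arr=1 -> substrate=3 bound=3 product=7
t=10: arr=1 -> substrate=3 bound=3 product=8
t=11: arr=0 -> substrate=2 bound=3 product=9

Answer: 2 2 3 2 3 3 3 3 3 3 3 3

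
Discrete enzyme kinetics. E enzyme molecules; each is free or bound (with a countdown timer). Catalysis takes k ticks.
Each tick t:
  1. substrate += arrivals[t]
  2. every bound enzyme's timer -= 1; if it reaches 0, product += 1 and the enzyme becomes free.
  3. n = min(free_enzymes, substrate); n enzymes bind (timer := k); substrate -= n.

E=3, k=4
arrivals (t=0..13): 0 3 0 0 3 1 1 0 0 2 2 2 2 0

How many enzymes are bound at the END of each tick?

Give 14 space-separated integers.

t=0: arr=0 -> substrate=0 bound=0 product=0
t=1: arr=3 -> substrate=0 bound=3 product=0
t=2: arr=0 -> substrate=0 bound=3 product=0
t=3: arr=0 -> substrate=0 bound=3 product=0
t=4: arr=3 -> substrate=3 bound=3 product=0
t=5: arr=1 -> substrate=1 bound=3 product=3
t=6: arr=1 -> substrate=2 bound=3 product=3
t=7: arr=0 -> substrate=2 bound=3 product=3
t=8: arr=0 -> substrate=2 bound=3 product=3
t=9: arr=2 -> substrate=1 bound=3 product=6
t=10: arr=2 -> substrate=3 bound=3 product=6
t=11: arr=2 -> substrate=5 bound=3 product=6
t=12: arr=2 -> substrate=7 bound=3 product=6
t=13: arr=0 -> substrate=4 bound=3 product=9

Answer: 0 3 3 3 3 3 3 3 3 3 3 3 3 3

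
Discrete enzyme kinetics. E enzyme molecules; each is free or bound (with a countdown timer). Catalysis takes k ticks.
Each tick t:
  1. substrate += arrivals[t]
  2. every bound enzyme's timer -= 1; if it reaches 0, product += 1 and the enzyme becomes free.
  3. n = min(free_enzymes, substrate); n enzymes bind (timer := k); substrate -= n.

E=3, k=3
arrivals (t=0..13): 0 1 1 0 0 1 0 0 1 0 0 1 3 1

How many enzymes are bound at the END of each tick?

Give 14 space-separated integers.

Answer: 0 1 2 2 1 1 1 1 1 1 1 1 3 3

Derivation:
t=0: arr=0 -> substrate=0 bound=0 product=0
t=1: arr=1 -> substrate=0 bound=1 product=0
t=2: arr=1 -> substrate=0 bound=2 product=0
t=3: arr=0 -> substrate=0 bound=2 product=0
t=4: arr=0 -> substrate=0 bound=1 product=1
t=5: arr=1 -> substrate=0 bound=1 product=2
t=6: arr=0 -> substrate=0 bound=1 product=2
t=7: arr=0 -> substrate=0 bound=1 product=2
t=8: arr=1 -> substrate=0 bound=1 product=3
t=9: arr=0 -> substrate=0 bound=1 product=3
t=10: arr=0 -> substrate=0 bound=1 product=3
t=11: arr=1 -> substrate=0 bound=1 product=4
t=12: arr=3 -> substrate=1 bound=3 product=4
t=13: arr=1 -> substrate=2 bound=3 product=4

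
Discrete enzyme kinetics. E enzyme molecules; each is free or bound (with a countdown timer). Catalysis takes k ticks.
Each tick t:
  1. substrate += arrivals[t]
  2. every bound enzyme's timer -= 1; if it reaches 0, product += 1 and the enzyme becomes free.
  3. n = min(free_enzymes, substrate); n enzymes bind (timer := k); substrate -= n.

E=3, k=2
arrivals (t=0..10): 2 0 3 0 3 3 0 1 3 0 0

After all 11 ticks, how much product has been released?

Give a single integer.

t=0: arr=2 -> substrate=0 bound=2 product=0
t=1: arr=0 -> substrate=0 bound=2 product=0
t=2: arr=3 -> substrate=0 bound=3 product=2
t=3: arr=0 -> substrate=0 bound=3 product=2
t=4: arr=3 -> substrate=0 bound=3 product=5
t=5: arr=3 -> substrate=3 bound=3 product=5
t=6: arr=0 -> substrate=0 bound=3 product=8
t=7: arr=1 -> substrate=1 bound=3 product=8
t=8: arr=3 -> substrate=1 bound=3 product=11
t=9: arr=0 -> substrate=1 bound=3 product=11
t=10: arr=0 -> substrate=0 bound=1 product=14

Answer: 14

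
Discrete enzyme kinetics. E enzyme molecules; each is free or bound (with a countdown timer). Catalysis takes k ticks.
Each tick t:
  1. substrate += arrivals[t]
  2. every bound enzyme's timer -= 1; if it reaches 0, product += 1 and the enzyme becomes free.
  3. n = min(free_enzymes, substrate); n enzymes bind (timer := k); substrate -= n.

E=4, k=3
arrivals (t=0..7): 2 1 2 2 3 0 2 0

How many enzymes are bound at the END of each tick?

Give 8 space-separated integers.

t=0: arr=2 -> substrate=0 bound=2 product=0
t=1: arr=1 -> substrate=0 bound=3 product=0
t=2: arr=2 -> substrate=1 bound=4 product=0
t=3: arr=2 -> substrate=1 bound=4 product=2
t=4: arr=3 -> substrate=3 bound=4 product=3
t=5: arr=0 -> substrate=2 bound=4 product=4
t=6: arr=2 -> substrate=2 bound=4 product=6
t=7: arr=0 -> substrate=1 bound=4 product=7

Answer: 2 3 4 4 4 4 4 4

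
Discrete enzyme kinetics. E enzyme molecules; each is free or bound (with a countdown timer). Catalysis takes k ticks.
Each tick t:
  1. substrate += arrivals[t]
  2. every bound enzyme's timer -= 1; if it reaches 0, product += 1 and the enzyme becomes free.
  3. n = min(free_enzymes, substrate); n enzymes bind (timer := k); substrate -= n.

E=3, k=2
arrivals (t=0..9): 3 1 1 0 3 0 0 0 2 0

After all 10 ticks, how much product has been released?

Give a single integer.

t=0: arr=3 -> substrate=0 bound=3 product=0
t=1: arr=1 -> substrate=1 bound=3 product=0
t=2: arr=1 -> substrate=0 bound=2 product=3
t=3: arr=0 -> substrate=0 bound=2 product=3
t=4: arr=3 -> substrate=0 bound=3 product=5
t=5: arr=0 -> substrate=0 bound=3 product=5
t=6: arr=0 -> substrate=0 bound=0 product=8
t=7: arr=0 -> substrate=0 bound=0 product=8
t=8: arr=2 -> substrate=0 bound=2 product=8
t=9: arr=0 -> substrate=0 bound=2 product=8

Answer: 8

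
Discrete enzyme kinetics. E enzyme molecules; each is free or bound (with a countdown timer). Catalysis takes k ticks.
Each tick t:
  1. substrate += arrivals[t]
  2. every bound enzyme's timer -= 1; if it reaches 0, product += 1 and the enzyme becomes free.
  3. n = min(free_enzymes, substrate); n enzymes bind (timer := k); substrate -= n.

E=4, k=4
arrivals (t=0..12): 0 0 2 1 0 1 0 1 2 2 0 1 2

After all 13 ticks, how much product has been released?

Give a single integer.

t=0: arr=0 -> substrate=0 bound=0 product=0
t=1: arr=0 -> substrate=0 bound=0 product=0
t=2: arr=2 -> substrate=0 bound=2 product=0
t=3: arr=1 -> substrate=0 bound=3 product=0
t=4: arr=0 -> substrate=0 bound=3 product=0
t=5: arr=1 -> substrate=0 bound=4 product=0
t=6: arr=0 -> substrate=0 bound=2 product=2
t=7: arr=1 -> substrate=0 bound=2 product=3
t=8: arr=2 -> substrate=0 bound=4 product=3
t=9: arr=2 -> substrate=1 bound=4 product=4
t=10: arr=0 -> substrate=1 bound=4 product=4
t=11: arr=1 -> substrate=1 bound=4 product=5
t=12: arr=2 -> substrate=1 bound=4 product=7

Answer: 7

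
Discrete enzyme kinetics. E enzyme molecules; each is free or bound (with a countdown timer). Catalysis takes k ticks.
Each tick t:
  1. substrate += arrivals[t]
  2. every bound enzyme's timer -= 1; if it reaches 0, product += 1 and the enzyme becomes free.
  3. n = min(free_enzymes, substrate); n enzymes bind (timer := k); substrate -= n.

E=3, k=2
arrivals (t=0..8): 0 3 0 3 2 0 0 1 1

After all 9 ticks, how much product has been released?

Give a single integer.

Answer: 8

Derivation:
t=0: arr=0 -> substrate=0 bound=0 product=0
t=1: arr=3 -> substrate=0 bound=3 product=0
t=2: arr=0 -> substrate=0 bound=3 product=0
t=3: arr=3 -> substrate=0 bound=3 product=3
t=4: arr=2 -> substrate=2 bound=3 product=3
t=5: arr=0 -> substrate=0 bound=2 product=6
t=6: arr=0 -> substrate=0 bound=2 product=6
t=7: arr=1 -> substrate=0 bound=1 product=8
t=8: arr=1 -> substrate=0 bound=2 product=8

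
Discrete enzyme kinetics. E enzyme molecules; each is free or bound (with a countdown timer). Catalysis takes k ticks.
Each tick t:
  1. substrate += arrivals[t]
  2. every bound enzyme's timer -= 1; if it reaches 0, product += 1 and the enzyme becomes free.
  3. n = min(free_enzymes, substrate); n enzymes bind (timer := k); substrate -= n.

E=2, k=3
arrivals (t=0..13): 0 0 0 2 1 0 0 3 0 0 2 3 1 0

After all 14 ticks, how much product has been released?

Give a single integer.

Answer: 6

Derivation:
t=0: arr=0 -> substrate=0 bound=0 product=0
t=1: arr=0 -> substrate=0 bound=0 product=0
t=2: arr=0 -> substrate=0 bound=0 product=0
t=3: arr=2 -> substrate=0 bound=2 product=0
t=4: arr=1 -> substrate=1 bound=2 product=0
t=5: arr=0 -> substrate=1 bound=2 product=0
t=6: arr=0 -> substrate=0 bound=1 product=2
t=7: arr=3 -> substrate=2 bound=2 product=2
t=8: arr=0 -> substrate=2 bound=2 product=2
t=9: arr=0 -> substrate=1 bound=2 product=3
t=10: arr=2 -> substrate=2 bound=2 product=4
t=11: arr=3 -> substrate=5 bound=2 product=4
t=12: arr=1 -> substrate=5 bound=2 product=5
t=13: arr=0 -> substrate=4 bound=2 product=6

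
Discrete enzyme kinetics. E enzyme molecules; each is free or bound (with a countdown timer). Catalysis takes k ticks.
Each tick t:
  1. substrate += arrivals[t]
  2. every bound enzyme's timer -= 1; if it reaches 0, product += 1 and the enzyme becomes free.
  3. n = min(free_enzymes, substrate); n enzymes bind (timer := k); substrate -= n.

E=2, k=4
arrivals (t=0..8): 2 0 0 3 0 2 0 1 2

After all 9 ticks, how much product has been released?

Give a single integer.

Answer: 4

Derivation:
t=0: arr=2 -> substrate=0 bound=2 product=0
t=1: arr=0 -> substrate=0 bound=2 product=0
t=2: arr=0 -> substrate=0 bound=2 product=0
t=3: arr=3 -> substrate=3 bound=2 product=0
t=4: arr=0 -> substrate=1 bound=2 product=2
t=5: arr=2 -> substrate=3 bound=2 product=2
t=6: arr=0 -> substrate=3 bound=2 product=2
t=7: arr=1 -> substrate=4 bound=2 product=2
t=8: arr=2 -> substrate=4 bound=2 product=4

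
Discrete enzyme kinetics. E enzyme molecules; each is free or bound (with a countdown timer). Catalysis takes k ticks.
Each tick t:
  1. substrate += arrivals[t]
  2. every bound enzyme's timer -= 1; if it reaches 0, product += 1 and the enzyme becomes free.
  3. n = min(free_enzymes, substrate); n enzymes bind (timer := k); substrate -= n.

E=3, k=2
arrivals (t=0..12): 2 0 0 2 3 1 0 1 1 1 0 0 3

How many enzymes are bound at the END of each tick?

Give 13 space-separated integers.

Answer: 2 2 0 2 3 3 3 2 2 2 1 0 3

Derivation:
t=0: arr=2 -> substrate=0 bound=2 product=0
t=1: arr=0 -> substrate=0 bound=2 product=0
t=2: arr=0 -> substrate=0 bound=0 product=2
t=3: arr=2 -> substrate=0 bound=2 product=2
t=4: arr=3 -> substrate=2 bound=3 product=2
t=5: arr=1 -> substrate=1 bound=3 product=4
t=6: arr=0 -> substrate=0 bound=3 product=5
t=7: arr=1 -> substrate=0 bound=2 product=7
t=8: arr=1 -> substrate=0 bound=2 product=8
t=9: arr=1 -> substrate=0 bound=2 product=9
t=10: arr=0 -> substrate=0 bound=1 product=10
t=11: arr=0 -> substrate=0 bound=0 product=11
t=12: arr=3 -> substrate=0 bound=3 product=11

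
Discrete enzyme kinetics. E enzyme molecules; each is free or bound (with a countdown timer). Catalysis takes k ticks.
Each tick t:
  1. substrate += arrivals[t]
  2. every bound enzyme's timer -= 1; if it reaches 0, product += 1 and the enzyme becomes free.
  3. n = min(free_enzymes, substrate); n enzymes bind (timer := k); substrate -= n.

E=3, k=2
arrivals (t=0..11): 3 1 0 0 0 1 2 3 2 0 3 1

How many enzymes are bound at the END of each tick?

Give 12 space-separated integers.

Answer: 3 3 1 1 0 1 3 3 3 3 3 3

Derivation:
t=0: arr=3 -> substrate=0 bound=3 product=0
t=1: arr=1 -> substrate=1 bound=3 product=0
t=2: arr=0 -> substrate=0 bound=1 product=3
t=3: arr=0 -> substrate=0 bound=1 product=3
t=4: arr=0 -> substrate=0 bound=0 product=4
t=5: arr=1 -> substrate=0 bound=1 product=4
t=6: arr=2 -> substrate=0 bound=3 product=4
t=7: arr=3 -> substrate=2 bound=3 product=5
t=8: arr=2 -> substrate=2 bound=3 product=7
t=9: arr=0 -> substrate=1 bound=3 product=8
t=10: arr=3 -> substrate=2 bound=3 product=10
t=11: arr=1 -> substrate=2 bound=3 product=11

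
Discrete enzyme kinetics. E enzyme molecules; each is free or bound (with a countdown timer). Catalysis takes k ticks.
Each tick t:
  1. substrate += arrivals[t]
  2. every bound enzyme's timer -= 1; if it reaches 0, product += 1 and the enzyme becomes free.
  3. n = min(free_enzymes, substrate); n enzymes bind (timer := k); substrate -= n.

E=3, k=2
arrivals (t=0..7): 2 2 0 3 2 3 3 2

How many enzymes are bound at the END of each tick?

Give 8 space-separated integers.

t=0: arr=2 -> substrate=0 bound=2 product=0
t=1: arr=2 -> substrate=1 bound=3 product=0
t=2: arr=0 -> substrate=0 bound=2 product=2
t=3: arr=3 -> substrate=1 bound=3 product=3
t=4: arr=2 -> substrate=2 bound=3 product=4
t=5: arr=3 -> substrate=3 bound=3 product=6
t=6: arr=3 -> substrate=5 bound=3 product=7
t=7: arr=2 -> substrate=5 bound=3 product=9

Answer: 2 3 2 3 3 3 3 3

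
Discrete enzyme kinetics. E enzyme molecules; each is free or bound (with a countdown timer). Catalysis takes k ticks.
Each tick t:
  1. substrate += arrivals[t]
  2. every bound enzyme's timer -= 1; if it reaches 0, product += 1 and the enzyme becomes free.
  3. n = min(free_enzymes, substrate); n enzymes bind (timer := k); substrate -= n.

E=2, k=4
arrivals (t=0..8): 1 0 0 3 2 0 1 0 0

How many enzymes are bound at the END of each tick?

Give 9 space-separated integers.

t=0: arr=1 -> substrate=0 bound=1 product=0
t=1: arr=0 -> substrate=0 bound=1 product=0
t=2: arr=0 -> substrate=0 bound=1 product=0
t=3: arr=3 -> substrate=2 bound=2 product=0
t=4: arr=2 -> substrate=3 bound=2 product=1
t=5: arr=0 -> substrate=3 bound=2 product=1
t=6: arr=1 -> substrate=4 bound=2 product=1
t=7: arr=0 -> substrate=3 bound=2 product=2
t=8: arr=0 -> substrate=2 bound=2 product=3

Answer: 1 1 1 2 2 2 2 2 2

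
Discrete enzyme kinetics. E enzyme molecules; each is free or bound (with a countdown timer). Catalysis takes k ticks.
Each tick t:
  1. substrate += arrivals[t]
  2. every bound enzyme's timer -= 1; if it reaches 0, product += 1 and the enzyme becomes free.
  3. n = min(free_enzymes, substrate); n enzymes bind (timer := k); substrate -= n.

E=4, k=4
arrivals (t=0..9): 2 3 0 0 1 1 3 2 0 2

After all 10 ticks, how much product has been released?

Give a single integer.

Answer: 7

Derivation:
t=0: arr=2 -> substrate=0 bound=2 product=0
t=1: arr=3 -> substrate=1 bound=4 product=0
t=2: arr=0 -> substrate=1 bound=4 product=0
t=3: arr=0 -> substrate=1 bound=4 product=0
t=4: arr=1 -> substrate=0 bound=4 product=2
t=5: arr=1 -> substrate=0 bound=3 product=4
t=6: arr=3 -> substrate=2 bound=4 product=4
t=7: arr=2 -> substrate=4 bound=4 product=4
t=8: arr=0 -> substrate=2 bound=4 product=6
t=9: arr=2 -> substrate=3 bound=4 product=7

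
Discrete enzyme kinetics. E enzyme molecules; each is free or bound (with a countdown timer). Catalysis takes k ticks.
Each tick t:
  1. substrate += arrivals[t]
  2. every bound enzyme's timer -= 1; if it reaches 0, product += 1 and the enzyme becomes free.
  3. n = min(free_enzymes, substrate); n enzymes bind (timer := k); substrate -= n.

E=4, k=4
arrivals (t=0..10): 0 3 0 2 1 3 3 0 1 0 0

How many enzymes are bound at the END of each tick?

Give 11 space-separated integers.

Answer: 0 3 3 4 4 4 4 4 4 4 4

Derivation:
t=0: arr=0 -> substrate=0 bound=0 product=0
t=1: arr=3 -> substrate=0 bound=3 product=0
t=2: arr=0 -> substrate=0 bound=3 product=0
t=3: arr=2 -> substrate=1 bound=4 product=0
t=4: arr=1 -> substrate=2 bound=4 product=0
t=5: arr=3 -> substrate=2 bound=4 product=3
t=6: arr=3 -> substrate=5 bound=4 product=3
t=7: arr=0 -> substrate=4 bound=4 product=4
t=8: arr=1 -> substrate=5 bound=4 product=4
t=9: arr=0 -> substrate=2 bound=4 product=7
t=10: arr=0 -> substrate=2 bound=4 product=7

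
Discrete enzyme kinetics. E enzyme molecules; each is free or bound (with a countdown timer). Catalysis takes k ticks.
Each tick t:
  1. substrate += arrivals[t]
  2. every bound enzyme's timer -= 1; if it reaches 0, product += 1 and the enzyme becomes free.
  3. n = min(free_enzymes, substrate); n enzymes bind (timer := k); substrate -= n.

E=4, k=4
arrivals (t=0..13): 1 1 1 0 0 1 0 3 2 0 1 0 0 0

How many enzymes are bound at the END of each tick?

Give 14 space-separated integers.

t=0: arr=1 -> substrate=0 bound=1 product=0
t=1: arr=1 -> substrate=0 bound=2 product=0
t=2: arr=1 -> substrate=0 bound=3 product=0
t=3: arr=0 -> substrate=0 bound=3 product=0
t=4: arr=0 -> substrate=0 bound=2 product=1
t=5: arr=1 -> substrate=0 bound=2 product=2
t=6: arr=0 -> substrate=0 bound=1 product=3
t=7: arr=3 -> substrate=0 bound=4 product=3
t=8: arr=2 -> substrate=2 bound=4 product=3
t=9: arr=0 -> substrate=1 bound=4 product=4
t=10: arr=1 -> substrate=2 bound=4 product=4
t=11: arr=0 -> substrate=0 bound=3 product=7
t=12: arr=0 -> substrate=0 bound=3 product=7
t=13: arr=0 -> substrate=0 bound=2 product=8

Answer: 1 2 3 3 2 2 1 4 4 4 4 3 3 2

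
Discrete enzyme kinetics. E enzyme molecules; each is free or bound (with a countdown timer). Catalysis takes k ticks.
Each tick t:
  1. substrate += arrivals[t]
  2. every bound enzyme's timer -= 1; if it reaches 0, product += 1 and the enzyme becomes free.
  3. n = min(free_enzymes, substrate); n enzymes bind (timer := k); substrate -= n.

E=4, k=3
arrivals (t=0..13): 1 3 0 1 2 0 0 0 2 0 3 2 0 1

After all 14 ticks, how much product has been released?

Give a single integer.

Answer: 11

Derivation:
t=0: arr=1 -> substrate=0 bound=1 product=0
t=1: arr=3 -> substrate=0 bound=4 product=0
t=2: arr=0 -> substrate=0 bound=4 product=0
t=3: arr=1 -> substrate=0 bound=4 product=1
t=4: arr=2 -> substrate=0 bound=3 product=4
t=5: arr=0 -> substrate=0 bound=3 product=4
t=6: arr=0 -> substrate=0 bound=2 product=5
t=7: arr=0 -> substrate=0 bound=0 product=7
t=8: arr=2 -> substrate=0 bound=2 product=7
t=9: arr=0 -> substrate=0 bound=2 product=7
t=10: arr=3 -> substrate=1 bound=4 product=7
t=11: arr=2 -> substrate=1 bound=4 product=9
t=12: arr=0 -> substrate=1 bound=4 product=9
t=13: arr=1 -> substrate=0 bound=4 product=11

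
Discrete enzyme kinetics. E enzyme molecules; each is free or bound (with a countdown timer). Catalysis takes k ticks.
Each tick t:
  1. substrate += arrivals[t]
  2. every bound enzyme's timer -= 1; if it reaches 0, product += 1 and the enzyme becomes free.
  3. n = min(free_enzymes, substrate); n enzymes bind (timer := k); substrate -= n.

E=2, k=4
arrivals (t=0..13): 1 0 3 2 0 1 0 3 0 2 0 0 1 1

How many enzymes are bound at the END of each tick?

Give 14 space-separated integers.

t=0: arr=1 -> substrate=0 bound=1 product=0
t=1: arr=0 -> substrate=0 bound=1 product=0
t=2: arr=3 -> substrate=2 bound=2 product=0
t=3: arr=2 -> substrate=4 bound=2 product=0
t=4: arr=0 -> substrate=3 bound=2 product=1
t=5: arr=1 -> substrate=4 bound=2 product=1
t=6: arr=0 -> substrate=3 bound=2 product=2
t=7: arr=3 -> substrate=6 bound=2 product=2
t=8: arr=0 -> substrate=5 bound=2 product=3
t=9: arr=2 -> substrate=7 bound=2 product=3
t=10: arr=0 -> substrate=6 bound=2 product=4
t=11: arr=0 -> substrate=6 bound=2 product=4
t=12: arr=1 -> substrate=6 bound=2 product=5
t=13: arr=1 -> substrate=7 bound=2 product=5

Answer: 1 1 2 2 2 2 2 2 2 2 2 2 2 2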